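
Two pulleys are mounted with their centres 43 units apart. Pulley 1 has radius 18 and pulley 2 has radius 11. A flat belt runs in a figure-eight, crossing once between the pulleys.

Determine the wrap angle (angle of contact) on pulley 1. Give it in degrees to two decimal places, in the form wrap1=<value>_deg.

wrap1=264.82_deg

crossed belt: β = asin((r1+r2)/C) = asin(29/43) = 42.4090°
wrap1 = wrap2 = π + 2β = 264.8180°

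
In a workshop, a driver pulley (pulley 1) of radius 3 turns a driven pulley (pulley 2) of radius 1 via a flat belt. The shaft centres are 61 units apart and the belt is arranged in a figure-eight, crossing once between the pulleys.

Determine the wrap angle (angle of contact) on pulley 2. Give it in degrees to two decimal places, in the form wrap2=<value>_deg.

crossed belt: β = asin((r1+r2)/C) = asin(4/61) = 3.7598°
wrap1 = wrap2 = π + 2β = 187.5196°

wrap2=187.52_deg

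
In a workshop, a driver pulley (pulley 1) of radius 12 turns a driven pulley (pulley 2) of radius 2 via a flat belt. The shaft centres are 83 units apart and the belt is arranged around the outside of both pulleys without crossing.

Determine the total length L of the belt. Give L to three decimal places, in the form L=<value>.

open belt: β = asin((r2−r1)/C) = asin(-10/83) = -6.9199°
wrap1 = π − 2β = 193.8398°
wrap2 = π + 2β = 166.1602°
tangent length = C·cosβ = 82.3954
L = r1·wrap1 + r2·wrap2 + 2·C·cosβ = 12·3.3831 + 2·2.9000 + 2·82.3954 = 211.1886

L=211.189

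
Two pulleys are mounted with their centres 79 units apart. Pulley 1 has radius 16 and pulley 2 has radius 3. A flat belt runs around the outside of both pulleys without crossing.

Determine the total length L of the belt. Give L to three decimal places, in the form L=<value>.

L=219.834

open belt: β = asin((r2−r1)/C) = asin(-13/79) = -9.4715°
wrap1 = π − 2β = 198.9430°
wrap2 = π + 2β = 161.0570°
tangent length = C·cosβ = 77.9230
L = r1·wrap1 + r2·wrap2 + 2·C·cosβ = 16·3.4722 + 3·2.8110 + 2·77.9230 = 219.8344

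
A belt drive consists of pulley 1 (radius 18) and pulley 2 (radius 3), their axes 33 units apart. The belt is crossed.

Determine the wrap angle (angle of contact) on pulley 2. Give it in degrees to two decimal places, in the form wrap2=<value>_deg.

wrap2=259.04_deg

crossed belt: β = asin((r1+r2)/C) = asin(21/33) = 39.5212°
wrap1 = wrap2 = π + 2β = 259.0424°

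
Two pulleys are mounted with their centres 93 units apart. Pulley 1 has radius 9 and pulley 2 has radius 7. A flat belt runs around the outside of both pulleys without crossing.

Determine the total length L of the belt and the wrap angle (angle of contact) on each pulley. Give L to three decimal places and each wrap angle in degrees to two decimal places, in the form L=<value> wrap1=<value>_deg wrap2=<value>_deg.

open belt: β = asin((r2−r1)/C) = asin(-2/93) = -1.2323°
wrap1 = π − 2β = 182.4645°
wrap2 = π + 2β = 177.5355°
tangent length = C·cosβ = 92.9785
L = r1·wrap1 + r2·wrap2 + 2·C·cosβ = 9·3.1846 + 7·3.0986 + 2·92.9785 = 236.3085

L=236.308 wrap1=182.46_deg wrap2=177.54_deg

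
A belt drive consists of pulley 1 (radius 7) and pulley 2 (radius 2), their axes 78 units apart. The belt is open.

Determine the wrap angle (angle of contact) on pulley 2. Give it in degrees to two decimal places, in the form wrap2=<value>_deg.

open belt: β = asin((r2−r1)/C) = asin(-5/78) = -3.6753°
wrap1 = π − 2β = 187.3507°
wrap2 = π + 2β = 172.6493°

wrap2=172.65_deg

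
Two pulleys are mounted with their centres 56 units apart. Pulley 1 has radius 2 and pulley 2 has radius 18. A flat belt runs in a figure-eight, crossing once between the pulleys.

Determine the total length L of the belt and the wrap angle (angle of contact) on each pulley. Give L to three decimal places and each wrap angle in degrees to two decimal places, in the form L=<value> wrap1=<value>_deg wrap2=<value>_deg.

L=182.054 wrap1=221.85_deg wrap2=221.85_deg

crossed belt: β = asin((r1+r2)/C) = asin(20/56) = 20.9248°
wrap1 = wrap2 = π + 2β = 221.8497°
tangent length = C·cosβ = 52.3068
L = (r1+r2)·wrap + 2·C·cosβ = 20·3.8720 + 2·52.3068 = 182.0537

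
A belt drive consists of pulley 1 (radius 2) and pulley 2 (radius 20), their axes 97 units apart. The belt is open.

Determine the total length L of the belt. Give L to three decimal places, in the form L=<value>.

L=266.465

open belt: β = asin((r2−r1)/C) = asin(18/97) = 10.6942°
wrap1 = π − 2β = 158.6116°
wrap2 = π + 2β = 201.3884°
tangent length = C·cosβ = 95.3153
L = r1·wrap1 + r2·wrap2 + 2·C·cosβ = 2·2.7683 + 20·3.5149 + 2·95.3153 = 266.4649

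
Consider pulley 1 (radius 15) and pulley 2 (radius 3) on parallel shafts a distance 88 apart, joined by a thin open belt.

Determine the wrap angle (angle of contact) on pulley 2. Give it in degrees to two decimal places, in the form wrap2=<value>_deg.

open belt: β = asin((r2−r1)/C) = asin(-12/88) = -7.8375°
wrap1 = π − 2β = 195.6750°
wrap2 = π + 2β = 164.3250°

wrap2=164.33_deg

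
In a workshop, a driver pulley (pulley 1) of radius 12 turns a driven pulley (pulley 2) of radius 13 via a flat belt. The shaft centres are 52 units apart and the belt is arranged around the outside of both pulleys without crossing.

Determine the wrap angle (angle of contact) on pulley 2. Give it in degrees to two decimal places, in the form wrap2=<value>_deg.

wrap2=182.20_deg

open belt: β = asin((r2−r1)/C) = asin(1/52) = 1.1019°
wrap1 = π − 2β = 177.7962°
wrap2 = π + 2β = 182.2038°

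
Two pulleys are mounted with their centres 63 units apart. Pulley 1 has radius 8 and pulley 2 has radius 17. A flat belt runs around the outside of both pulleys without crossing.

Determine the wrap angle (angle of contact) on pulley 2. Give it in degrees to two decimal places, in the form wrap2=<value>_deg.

open belt: β = asin((r2−r1)/C) = asin(9/63) = 8.2132°
wrap1 = π − 2β = 163.5736°
wrap2 = π + 2β = 196.4264°

wrap2=196.43_deg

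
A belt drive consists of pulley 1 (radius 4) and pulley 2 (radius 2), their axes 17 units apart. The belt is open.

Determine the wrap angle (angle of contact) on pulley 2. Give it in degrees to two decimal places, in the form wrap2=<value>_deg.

open belt: β = asin((r2−r1)/C) = asin(-2/17) = -6.7563°
wrap1 = π − 2β = 193.5127°
wrap2 = π + 2β = 166.4873°

wrap2=166.49_deg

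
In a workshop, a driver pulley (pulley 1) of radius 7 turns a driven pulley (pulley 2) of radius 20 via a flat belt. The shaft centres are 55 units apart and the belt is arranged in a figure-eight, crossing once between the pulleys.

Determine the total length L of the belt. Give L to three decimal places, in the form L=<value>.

L=208.365

crossed belt: β = asin((r1+r2)/C) = asin(27/55) = 29.4004°
wrap1 = wrap2 = π + 2β = 238.8007°
tangent length = C·cosβ = 47.9166
L = (r1+r2)·wrap + 2·C·cosβ = 27·4.1679 + 2·47.9166 = 208.3654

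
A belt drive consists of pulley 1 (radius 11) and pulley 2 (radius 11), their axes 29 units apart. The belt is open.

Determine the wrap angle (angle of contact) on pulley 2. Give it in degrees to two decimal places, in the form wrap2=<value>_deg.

wrap2=180.00_deg

open belt: β = asin((r2−r1)/C) = asin(0/29) = 0.0000°
wrap1 = π − 2β = 180.0000°
wrap2 = π + 2β = 180.0000°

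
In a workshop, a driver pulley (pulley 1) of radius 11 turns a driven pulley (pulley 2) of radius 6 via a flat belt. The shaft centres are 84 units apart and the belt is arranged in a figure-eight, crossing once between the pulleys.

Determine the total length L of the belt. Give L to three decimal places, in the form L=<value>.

L=224.859

crossed belt: β = asin((r1+r2)/C) = asin(17/84) = 11.6762°
wrap1 = wrap2 = π + 2β = 203.3525°
tangent length = C·cosβ = 82.2618
L = (r1+r2)·wrap + 2·C·cosβ = 17·3.5492 + 2·82.2618 = 224.8594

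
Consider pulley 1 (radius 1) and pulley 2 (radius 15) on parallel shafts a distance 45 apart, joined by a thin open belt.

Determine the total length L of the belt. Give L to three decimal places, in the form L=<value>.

L=144.657

open belt: β = asin((r2−r1)/C) = asin(14/45) = 18.1262°
wrap1 = π − 2β = 143.7476°
wrap2 = π + 2β = 216.2524°
tangent length = C·cosβ = 42.7668
L = r1·wrap1 + r2·wrap2 + 2·C·cosβ = 1·2.5089 + 15·3.7743 + 2·42.7668 = 144.6572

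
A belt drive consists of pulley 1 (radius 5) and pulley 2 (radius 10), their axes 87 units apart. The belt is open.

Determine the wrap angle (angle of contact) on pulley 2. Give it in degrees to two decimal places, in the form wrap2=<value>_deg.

open belt: β = asin((r2−r1)/C) = asin(5/87) = 3.2947°
wrap1 = π − 2β = 173.4106°
wrap2 = π + 2β = 186.5894°

wrap2=186.59_deg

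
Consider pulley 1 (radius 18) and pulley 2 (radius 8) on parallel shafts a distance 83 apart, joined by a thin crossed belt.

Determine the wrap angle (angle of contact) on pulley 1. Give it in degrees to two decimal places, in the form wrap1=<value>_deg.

crossed belt: β = asin((r1+r2)/C) = asin(26/83) = 18.2554°
wrap1 = wrap2 = π + 2β = 216.5108°

wrap1=216.51_deg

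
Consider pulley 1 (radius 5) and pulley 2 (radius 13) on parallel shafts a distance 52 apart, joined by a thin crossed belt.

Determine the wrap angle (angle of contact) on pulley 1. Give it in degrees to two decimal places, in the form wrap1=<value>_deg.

crossed belt: β = asin((r1+r2)/C) = asin(18/52) = 20.2522°
wrap1 = wrap2 = π + 2β = 220.5045°

wrap1=220.50_deg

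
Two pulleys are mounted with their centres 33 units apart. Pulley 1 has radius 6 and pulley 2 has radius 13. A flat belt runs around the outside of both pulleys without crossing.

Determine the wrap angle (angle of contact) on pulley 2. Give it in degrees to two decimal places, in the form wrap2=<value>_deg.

open belt: β = asin((r2−r1)/C) = asin(7/33) = 12.2467°
wrap1 = π − 2β = 155.5066°
wrap2 = π + 2β = 204.4934°

wrap2=204.49_deg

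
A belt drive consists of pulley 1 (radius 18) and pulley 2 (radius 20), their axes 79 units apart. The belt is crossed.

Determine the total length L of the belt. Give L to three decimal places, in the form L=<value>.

crossed belt: β = asin((r1+r2)/C) = asin(38/79) = 28.7516°
wrap1 = wrap2 = π + 2β = 237.5031°
tangent length = C·cosβ = 69.2604
L = (r1+r2)·wrap + 2·C·cosβ = 38·4.1452 + 2·69.2604 = 296.0388

L=296.039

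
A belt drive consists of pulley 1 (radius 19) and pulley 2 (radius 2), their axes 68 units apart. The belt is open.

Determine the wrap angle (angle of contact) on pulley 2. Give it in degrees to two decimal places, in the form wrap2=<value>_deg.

open belt: β = asin((r2−r1)/C) = asin(-17/68) = -14.4775°
wrap1 = π − 2β = 208.9550°
wrap2 = π + 2β = 151.0450°

wrap2=151.04_deg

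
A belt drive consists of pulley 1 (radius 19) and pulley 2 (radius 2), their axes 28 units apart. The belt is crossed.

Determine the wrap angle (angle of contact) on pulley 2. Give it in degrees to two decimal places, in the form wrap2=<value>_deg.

wrap2=277.18_deg

crossed belt: β = asin((r1+r2)/C) = asin(21/28) = 48.5904°
wrap1 = wrap2 = π + 2β = 277.1808°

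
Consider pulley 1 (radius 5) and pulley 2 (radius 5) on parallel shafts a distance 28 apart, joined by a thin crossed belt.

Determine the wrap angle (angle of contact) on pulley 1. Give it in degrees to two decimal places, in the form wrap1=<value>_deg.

wrap1=221.85_deg

crossed belt: β = asin((r1+r2)/C) = asin(10/28) = 20.9248°
wrap1 = wrap2 = π + 2β = 221.8497°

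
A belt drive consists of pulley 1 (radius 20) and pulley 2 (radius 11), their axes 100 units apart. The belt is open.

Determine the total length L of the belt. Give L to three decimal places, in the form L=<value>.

L=298.200

open belt: β = asin((r2−r1)/C) = asin(-9/100) = -5.1636°
wrap1 = π − 2β = 190.3272°
wrap2 = π + 2β = 169.6728°
tangent length = C·cosβ = 99.5942
L = r1·wrap1 + r2·wrap2 + 2·C·cosβ = 20·3.3218 + 11·2.9613 + 2·99.5942 = 298.1999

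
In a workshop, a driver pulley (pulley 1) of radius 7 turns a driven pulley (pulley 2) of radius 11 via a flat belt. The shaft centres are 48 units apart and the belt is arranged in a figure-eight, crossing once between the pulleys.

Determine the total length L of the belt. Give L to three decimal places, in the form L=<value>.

L=159.381

crossed belt: β = asin((r1+r2)/C) = asin(18/48) = 22.0243°
wrap1 = wrap2 = π + 2β = 224.0486°
tangent length = C·cosβ = 44.4972
L = (r1+r2)·wrap + 2·C·cosβ = 18·3.9104 + 2·44.4972 = 159.3813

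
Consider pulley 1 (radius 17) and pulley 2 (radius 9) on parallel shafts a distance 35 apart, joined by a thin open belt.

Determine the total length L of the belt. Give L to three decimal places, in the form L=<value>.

L=153.518

open belt: β = asin((r2−r1)/C) = asin(-8/35) = -13.2130°
wrap1 = π − 2β = 206.4260°
wrap2 = π + 2β = 153.5740°
tangent length = C·cosβ = 34.0735
L = r1·wrap1 + r2·wrap2 + 2·C·cosβ = 17·3.6028 + 9·2.6804 + 2·34.0735 = 153.5181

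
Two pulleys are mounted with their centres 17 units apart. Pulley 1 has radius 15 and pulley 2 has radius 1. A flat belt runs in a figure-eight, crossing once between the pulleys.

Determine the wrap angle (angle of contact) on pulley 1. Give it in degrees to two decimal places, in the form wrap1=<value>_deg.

wrap1=320.50_deg

crossed belt: β = asin((r1+r2)/C) = asin(16/17) = 70.2501°
wrap1 = wrap2 = π + 2β = 320.5002°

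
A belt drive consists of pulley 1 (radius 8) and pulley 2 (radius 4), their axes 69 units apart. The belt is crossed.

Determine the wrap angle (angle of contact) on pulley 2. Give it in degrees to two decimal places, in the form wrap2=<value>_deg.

crossed belt: β = asin((r1+r2)/C) = asin(12/69) = 10.0154°
wrap1 = wrap2 = π + 2β = 200.0308°

wrap2=200.03_deg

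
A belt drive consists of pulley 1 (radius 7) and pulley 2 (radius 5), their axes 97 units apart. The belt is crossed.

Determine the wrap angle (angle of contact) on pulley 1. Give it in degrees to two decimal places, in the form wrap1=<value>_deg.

crossed belt: β = asin((r1+r2)/C) = asin(12/97) = 7.1063°
wrap1 = wrap2 = π + 2β = 194.2127°

wrap1=194.21_deg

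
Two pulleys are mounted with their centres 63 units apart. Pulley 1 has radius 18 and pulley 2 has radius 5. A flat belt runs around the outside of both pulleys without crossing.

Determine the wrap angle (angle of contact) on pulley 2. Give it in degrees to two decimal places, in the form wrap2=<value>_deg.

open belt: β = asin((r2−r1)/C) = asin(-13/63) = -11.9085°
wrap1 = π − 2β = 203.8170°
wrap2 = π + 2β = 156.1830°

wrap2=156.18_deg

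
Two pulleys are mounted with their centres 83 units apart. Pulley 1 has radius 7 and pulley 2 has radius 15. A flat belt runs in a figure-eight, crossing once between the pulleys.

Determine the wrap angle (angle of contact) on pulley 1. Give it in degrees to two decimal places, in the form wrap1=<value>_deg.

wrap1=210.74_deg

crossed belt: β = asin((r1+r2)/C) = asin(22/83) = 15.3705°
wrap1 = wrap2 = π + 2β = 210.7411°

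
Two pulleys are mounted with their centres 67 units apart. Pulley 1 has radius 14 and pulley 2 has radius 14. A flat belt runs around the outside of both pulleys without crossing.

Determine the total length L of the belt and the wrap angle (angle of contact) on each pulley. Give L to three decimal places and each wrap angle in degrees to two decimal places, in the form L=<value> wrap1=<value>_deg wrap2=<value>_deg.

open belt: β = asin((r2−r1)/C) = asin(0/67) = 0.0000°
wrap1 = π − 2β = 180.0000°
wrap2 = π + 2β = 180.0000°
tangent length = C·cosβ = 67.0000
L = r1·wrap1 + r2·wrap2 + 2·C·cosβ = 14·3.1416 + 14·3.1416 + 2·67.0000 = 221.9646

L=221.965 wrap1=180.00_deg wrap2=180.00_deg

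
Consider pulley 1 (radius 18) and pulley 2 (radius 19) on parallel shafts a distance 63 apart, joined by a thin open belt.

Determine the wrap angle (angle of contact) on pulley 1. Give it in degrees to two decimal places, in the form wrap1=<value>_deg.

wrap1=178.18_deg

open belt: β = asin((r2−r1)/C) = asin(1/63) = 0.9095°
wrap1 = π − 2β = 178.1810°
wrap2 = π + 2β = 181.8190°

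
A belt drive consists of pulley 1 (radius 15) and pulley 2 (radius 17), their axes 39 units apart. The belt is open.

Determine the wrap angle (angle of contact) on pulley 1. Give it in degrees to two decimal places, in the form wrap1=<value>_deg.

wrap1=174.12_deg

open belt: β = asin((r2−r1)/C) = asin(2/39) = 2.9395°
wrap1 = π − 2β = 174.1209°
wrap2 = π + 2β = 185.8791°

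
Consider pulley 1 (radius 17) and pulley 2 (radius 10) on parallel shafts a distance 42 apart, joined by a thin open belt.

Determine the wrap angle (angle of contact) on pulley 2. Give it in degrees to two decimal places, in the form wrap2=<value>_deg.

wrap2=160.81_deg

open belt: β = asin((r2−r1)/C) = asin(-7/42) = -9.5941°
wrap1 = π − 2β = 199.1881°
wrap2 = π + 2β = 160.8119°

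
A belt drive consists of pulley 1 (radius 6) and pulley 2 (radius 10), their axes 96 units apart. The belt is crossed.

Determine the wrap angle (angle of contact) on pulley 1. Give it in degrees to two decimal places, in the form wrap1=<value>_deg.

wrap1=199.19_deg

crossed belt: β = asin((r1+r2)/C) = asin(16/96) = 9.5941°
wrap1 = wrap2 = π + 2β = 199.1881°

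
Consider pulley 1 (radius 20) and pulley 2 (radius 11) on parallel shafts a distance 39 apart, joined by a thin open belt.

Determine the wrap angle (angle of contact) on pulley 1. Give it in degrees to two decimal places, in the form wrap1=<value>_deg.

open belt: β = asin((r2−r1)/C) = asin(-9/39) = -13.3424°
wrap1 = π − 2β = 206.6847°
wrap2 = π + 2β = 153.3153°

wrap1=206.68_deg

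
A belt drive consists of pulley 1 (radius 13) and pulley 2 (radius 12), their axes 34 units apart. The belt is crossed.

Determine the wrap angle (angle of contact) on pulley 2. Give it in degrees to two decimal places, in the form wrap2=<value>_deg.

wrap2=274.66_deg

crossed belt: β = asin((r1+r2)/C) = asin(25/34) = 47.3321°
wrap1 = wrap2 = π + 2β = 274.6641°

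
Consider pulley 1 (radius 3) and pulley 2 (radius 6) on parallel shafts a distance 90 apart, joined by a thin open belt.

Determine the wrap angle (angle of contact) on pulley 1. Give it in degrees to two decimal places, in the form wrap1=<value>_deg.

open belt: β = asin((r2−r1)/C) = asin(3/90) = 1.9102°
wrap1 = π − 2β = 176.1796°
wrap2 = π + 2β = 183.8204°

wrap1=176.18_deg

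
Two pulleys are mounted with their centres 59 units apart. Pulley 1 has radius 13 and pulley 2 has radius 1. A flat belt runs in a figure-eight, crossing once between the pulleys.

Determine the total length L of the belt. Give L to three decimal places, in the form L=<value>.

L=165.320

crossed belt: β = asin((r1+r2)/C) = asin(14/59) = 13.7265°
wrap1 = wrap2 = π + 2β = 207.4531°
tangent length = C·cosβ = 57.3149
L = (r1+r2)·wrap + 2·C·cosβ = 14·3.6207 + 2·57.3149 = 165.3202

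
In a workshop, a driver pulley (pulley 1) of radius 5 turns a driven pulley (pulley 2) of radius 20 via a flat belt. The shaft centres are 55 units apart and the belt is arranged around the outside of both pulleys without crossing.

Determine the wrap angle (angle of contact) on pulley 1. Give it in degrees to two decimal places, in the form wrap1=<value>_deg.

open belt: β = asin((r2−r1)/C) = asin(15/55) = 15.8266°
wrap1 = π − 2β = 148.3468°
wrap2 = π + 2β = 211.6532°

wrap1=148.35_deg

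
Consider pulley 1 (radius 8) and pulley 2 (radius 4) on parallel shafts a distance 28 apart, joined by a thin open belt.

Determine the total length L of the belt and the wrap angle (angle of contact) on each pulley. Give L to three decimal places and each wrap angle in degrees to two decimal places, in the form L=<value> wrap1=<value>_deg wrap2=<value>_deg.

open belt: β = asin((r2−r1)/C) = asin(-4/28) = -8.2132°
wrap1 = π − 2β = 196.4264°
wrap2 = π + 2β = 163.5736°
tangent length = C·cosβ = 27.7128
L = r1·wrap1 + r2·wrap2 + 2·C·cosβ = 8·3.4283 + 4·2.8549 + 2·27.7128 = 94.2715

L=94.272 wrap1=196.43_deg wrap2=163.57_deg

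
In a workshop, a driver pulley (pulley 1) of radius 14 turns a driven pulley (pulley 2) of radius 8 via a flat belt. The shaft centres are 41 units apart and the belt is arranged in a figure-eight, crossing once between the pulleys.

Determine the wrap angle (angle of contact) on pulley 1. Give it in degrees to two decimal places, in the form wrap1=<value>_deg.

wrap1=244.90_deg

crossed belt: β = asin((r1+r2)/C) = asin(22/41) = 32.4515°
wrap1 = wrap2 = π + 2β = 244.9030°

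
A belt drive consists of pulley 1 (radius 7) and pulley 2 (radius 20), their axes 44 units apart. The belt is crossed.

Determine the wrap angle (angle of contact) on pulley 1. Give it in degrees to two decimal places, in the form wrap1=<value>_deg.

crossed belt: β = asin((r1+r2)/C) = asin(27/44) = 37.8529°
wrap1 = wrap2 = π + 2β = 255.7058°

wrap1=255.71_deg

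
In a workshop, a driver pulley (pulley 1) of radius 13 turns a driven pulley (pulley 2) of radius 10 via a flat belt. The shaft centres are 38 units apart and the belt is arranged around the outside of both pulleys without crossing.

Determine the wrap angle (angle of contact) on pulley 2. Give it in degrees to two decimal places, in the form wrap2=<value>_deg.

open belt: β = asin((r2−r1)/C) = asin(-3/38) = -4.5281°
wrap1 = π − 2β = 189.0561°
wrap2 = π + 2β = 170.9439°

wrap2=170.94_deg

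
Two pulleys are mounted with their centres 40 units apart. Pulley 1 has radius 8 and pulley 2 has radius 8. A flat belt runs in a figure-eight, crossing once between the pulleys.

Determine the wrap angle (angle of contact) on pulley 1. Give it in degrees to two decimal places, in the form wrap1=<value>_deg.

crossed belt: β = asin((r1+r2)/C) = asin(16/40) = 23.5782°
wrap1 = wrap2 = π + 2β = 227.1564°

wrap1=227.16_deg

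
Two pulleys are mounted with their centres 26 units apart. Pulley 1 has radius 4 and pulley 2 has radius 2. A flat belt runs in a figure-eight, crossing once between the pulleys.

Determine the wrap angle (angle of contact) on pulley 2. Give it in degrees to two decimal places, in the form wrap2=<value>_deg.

crossed belt: β = asin((r1+r2)/C) = asin(6/26) = 13.3424°
wrap1 = wrap2 = π + 2β = 206.6847°

wrap2=206.68_deg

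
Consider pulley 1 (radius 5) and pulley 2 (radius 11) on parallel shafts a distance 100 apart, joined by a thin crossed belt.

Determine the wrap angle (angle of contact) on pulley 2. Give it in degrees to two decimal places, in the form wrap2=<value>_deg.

wrap2=198.41_deg

crossed belt: β = asin((r1+r2)/C) = asin(16/100) = 9.2069°
wrap1 = wrap2 = π + 2β = 198.4138°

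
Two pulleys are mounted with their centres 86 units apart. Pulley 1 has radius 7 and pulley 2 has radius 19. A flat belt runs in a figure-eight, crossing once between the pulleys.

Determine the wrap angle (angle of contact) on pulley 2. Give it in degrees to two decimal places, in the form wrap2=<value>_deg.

wrap2=215.19_deg

crossed belt: β = asin((r1+r2)/C) = asin(26/86) = 17.5973°
wrap1 = wrap2 = π + 2β = 215.1947°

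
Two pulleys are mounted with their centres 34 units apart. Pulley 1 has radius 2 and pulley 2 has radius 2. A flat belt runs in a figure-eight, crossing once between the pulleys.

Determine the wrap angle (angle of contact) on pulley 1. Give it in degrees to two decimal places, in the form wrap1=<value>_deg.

wrap1=193.51_deg

crossed belt: β = asin((r1+r2)/C) = asin(4/34) = 6.7563°
wrap1 = wrap2 = π + 2β = 193.5127°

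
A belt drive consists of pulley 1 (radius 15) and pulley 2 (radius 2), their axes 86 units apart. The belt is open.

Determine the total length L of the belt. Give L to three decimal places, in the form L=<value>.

open belt: β = asin((r2−r1)/C) = asin(-13/86) = -8.6943°
wrap1 = π − 2β = 197.3886°
wrap2 = π + 2β = 162.6114°
tangent length = C·cosβ = 85.0118
L = r1·wrap1 + r2·wrap2 + 2·C·cosβ = 15·3.4451 + 2·2.8381 + 2·85.0118 = 227.3760

L=227.376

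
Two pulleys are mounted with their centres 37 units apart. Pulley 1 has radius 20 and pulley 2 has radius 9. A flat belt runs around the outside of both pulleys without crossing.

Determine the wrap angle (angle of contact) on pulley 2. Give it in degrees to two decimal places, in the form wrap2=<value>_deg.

wrap2=145.41_deg

open belt: β = asin((r2−r1)/C) = asin(-11/37) = -17.2953°
wrap1 = π − 2β = 214.5907°
wrap2 = π + 2β = 145.4093°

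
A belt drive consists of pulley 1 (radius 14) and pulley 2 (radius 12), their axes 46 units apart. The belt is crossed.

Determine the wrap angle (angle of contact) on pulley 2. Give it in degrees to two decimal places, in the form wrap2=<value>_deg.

crossed belt: β = asin((r1+r2)/C) = asin(26/46) = 34.4174°
wrap1 = wrap2 = π + 2β = 248.8348°

wrap2=248.83_deg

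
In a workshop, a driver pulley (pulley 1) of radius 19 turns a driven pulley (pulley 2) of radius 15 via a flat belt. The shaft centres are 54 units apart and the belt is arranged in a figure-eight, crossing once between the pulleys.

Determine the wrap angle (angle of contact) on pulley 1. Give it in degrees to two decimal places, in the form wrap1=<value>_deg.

wrap1=258.05_deg

crossed belt: β = asin((r1+r2)/C) = asin(34/54) = 39.0228°
wrap1 = wrap2 = π + 2β = 258.0456°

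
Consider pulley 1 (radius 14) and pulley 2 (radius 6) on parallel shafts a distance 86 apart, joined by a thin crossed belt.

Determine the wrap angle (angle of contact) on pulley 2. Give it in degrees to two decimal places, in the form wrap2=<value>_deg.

wrap2=206.90_deg

crossed belt: β = asin((r1+r2)/C) = asin(20/86) = 13.4477°
wrap1 = wrap2 = π + 2β = 206.8955°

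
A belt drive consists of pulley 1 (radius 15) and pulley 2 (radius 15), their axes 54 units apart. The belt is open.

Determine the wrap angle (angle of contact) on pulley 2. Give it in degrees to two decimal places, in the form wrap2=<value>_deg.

wrap2=180.00_deg

open belt: β = asin((r2−r1)/C) = asin(0/54) = 0.0000°
wrap1 = π − 2β = 180.0000°
wrap2 = π + 2β = 180.0000°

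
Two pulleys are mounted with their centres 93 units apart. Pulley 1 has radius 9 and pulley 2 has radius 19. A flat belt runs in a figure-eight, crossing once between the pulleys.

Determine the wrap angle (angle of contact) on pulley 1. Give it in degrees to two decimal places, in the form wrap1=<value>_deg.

crossed belt: β = asin((r1+r2)/C) = asin(28/93) = 17.5222°
wrap1 = wrap2 = π + 2β = 215.0444°

wrap1=215.04_deg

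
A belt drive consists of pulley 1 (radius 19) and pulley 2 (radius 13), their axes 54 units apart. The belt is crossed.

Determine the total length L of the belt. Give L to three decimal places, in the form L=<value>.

crossed belt: β = asin((r1+r2)/C) = asin(32/54) = 36.3412°
wrap1 = wrap2 = π + 2β = 252.6824°
tangent length = C·cosβ = 43.4971
L = (r1+r2)·wrap + 2·C·cosβ = 32·4.4101 + 2·43.4971 = 228.1187

L=228.119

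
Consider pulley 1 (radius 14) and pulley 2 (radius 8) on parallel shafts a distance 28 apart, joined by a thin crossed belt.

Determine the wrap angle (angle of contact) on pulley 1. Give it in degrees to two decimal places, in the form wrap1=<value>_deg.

crossed belt: β = asin((r1+r2)/C) = asin(22/28) = 51.7868°
wrap1 = wrap2 = π + 2β = 283.5736°

wrap1=283.57_deg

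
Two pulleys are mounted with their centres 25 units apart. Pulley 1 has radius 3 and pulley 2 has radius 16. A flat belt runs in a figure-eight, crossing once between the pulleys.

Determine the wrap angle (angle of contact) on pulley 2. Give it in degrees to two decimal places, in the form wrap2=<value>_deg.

wrap2=278.93_deg

crossed belt: β = asin((r1+r2)/C) = asin(19/25) = 49.4642°
wrap1 = wrap2 = π + 2β = 278.9284°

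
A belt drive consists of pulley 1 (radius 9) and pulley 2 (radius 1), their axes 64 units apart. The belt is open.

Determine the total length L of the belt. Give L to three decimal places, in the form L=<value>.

L=160.417

open belt: β = asin((r2−r1)/C) = asin(-8/64) = -7.1808°
wrap1 = π − 2β = 194.3615°
wrap2 = π + 2β = 165.6385°
tangent length = C·cosβ = 63.4980
L = r1·wrap1 + r2·wrap2 + 2·C·cosβ = 9·3.3922 + 1·2.8909 + 2·63.4980 = 160.4172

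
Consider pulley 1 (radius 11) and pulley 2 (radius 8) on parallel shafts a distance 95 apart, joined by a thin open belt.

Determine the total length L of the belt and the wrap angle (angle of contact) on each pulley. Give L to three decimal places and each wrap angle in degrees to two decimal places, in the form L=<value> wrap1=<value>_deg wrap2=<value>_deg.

open belt: β = asin((r2−r1)/C) = asin(-3/95) = -1.8096°
wrap1 = π − 2β = 183.6193°
wrap2 = π + 2β = 176.3807°
tangent length = C·cosβ = 94.9526
L = r1·wrap1 + r2·wrap2 + 2·C·cosβ = 11·3.2048 + 8·3.0784 + 2·94.9526 = 249.7850

L=249.785 wrap1=183.62_deg wrap2=176.38_deg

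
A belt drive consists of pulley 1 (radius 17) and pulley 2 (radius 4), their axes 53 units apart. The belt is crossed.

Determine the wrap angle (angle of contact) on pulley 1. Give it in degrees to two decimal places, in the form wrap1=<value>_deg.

crossed belt: β = asin((r1+r2)/C) = asin(21/53) = 23.3425°
wrap1 = wrap2 = π + 2β = 226.6850°

wrap1=226.68_deg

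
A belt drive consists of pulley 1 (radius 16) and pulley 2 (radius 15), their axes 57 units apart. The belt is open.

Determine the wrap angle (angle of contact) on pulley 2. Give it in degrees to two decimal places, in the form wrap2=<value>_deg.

open belt: β = asin((r2−r1)/C) = asin(-1/57) = -1.0052°
wrap1 = π − 2β = 182.0105°
wrap2 = π + 2β = 177.9895°

wrap2=177.99_deg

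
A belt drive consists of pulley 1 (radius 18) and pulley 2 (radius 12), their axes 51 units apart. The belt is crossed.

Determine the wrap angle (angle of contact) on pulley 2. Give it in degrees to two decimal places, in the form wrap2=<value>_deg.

wrap2=252.06_deg

crossed belt: β = asin((r1+r2)/C) = asin(30/51) = 36.0319°
wrap1 = wrap2 = π + 2β = 252.0638°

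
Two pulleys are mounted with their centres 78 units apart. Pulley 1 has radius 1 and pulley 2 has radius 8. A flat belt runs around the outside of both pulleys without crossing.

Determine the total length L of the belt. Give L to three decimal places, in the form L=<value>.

open belt: β = asin((r2−r1)/C) = asin(7/78) = 5.1489°
wrap1 = π − 2β = 169.7023°
wrap2 = π + 2β = 190.2977°
tangent length = C·cosβ = 77.6853
L = r1·wrap1 + r2·wrap2 + 2·C·cosβ = 1·2.9619 + 8·3.3213 + 2·77.6853 = 184.9030

L=184.903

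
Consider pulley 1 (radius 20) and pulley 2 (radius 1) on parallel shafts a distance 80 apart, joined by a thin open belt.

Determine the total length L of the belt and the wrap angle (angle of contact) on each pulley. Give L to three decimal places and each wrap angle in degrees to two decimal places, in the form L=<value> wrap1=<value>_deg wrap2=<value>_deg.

open belt: β = asin((r2−r1)/C) = asin(-19/80) = -13.7390°
wrap1 = π − 2β = 207.4781°
wrap2 = π + 2β = 152.5219°
tangent length = C·cosβ = 77.7110
L = r1·wrap1 + r2·wrap2 + 2·C·cosβ = 20·3.6212 + 1·2.6620 + 2·77.7110 = 230.5075

L=230.508 wrap1=207.48_deg wrap2=152.52_deg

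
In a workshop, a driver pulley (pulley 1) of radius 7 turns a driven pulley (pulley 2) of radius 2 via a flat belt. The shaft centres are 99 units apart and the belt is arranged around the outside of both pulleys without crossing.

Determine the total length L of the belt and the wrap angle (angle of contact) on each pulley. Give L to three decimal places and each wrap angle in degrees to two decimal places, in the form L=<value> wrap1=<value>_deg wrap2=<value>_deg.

L=226.527 wrap1=185.79_deg wrap2=174.21_deg

open belt: β = asin((r2−r1)/C) = asin(-5/99) = -2.8950°
wrap1 = π − 2β = 185.7899°
wrap2 = π + 2β = 174.2101°
tangent length = C·cosβ = 98.8737
L = r1·wrap1 + r2·wrap2 + 2·C·cosβ = 7·3.2426 + 2·3.0405 + 2·98.8737 = 226.5269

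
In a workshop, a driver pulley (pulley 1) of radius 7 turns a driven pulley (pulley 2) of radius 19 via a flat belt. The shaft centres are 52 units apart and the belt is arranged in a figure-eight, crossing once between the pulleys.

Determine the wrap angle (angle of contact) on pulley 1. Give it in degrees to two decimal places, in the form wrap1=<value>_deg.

crossed belt: β = asin((r1+r2)/C) = asin(26/52) = 30.0000°
wrap1 = wrap2 = π + 2β = 240.0000°

wrap1=240.00_deg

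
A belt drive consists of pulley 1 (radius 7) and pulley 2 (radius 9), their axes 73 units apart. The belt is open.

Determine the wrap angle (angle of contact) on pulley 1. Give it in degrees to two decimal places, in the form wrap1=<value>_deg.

open belt: β = asin((r2−r1)/C) = asin(2/73) = 1.5699°
wrap1 = π − 2β = 176.8601°
wrap2 = π + 2β = 183.1399°

wrap1=176.86_deg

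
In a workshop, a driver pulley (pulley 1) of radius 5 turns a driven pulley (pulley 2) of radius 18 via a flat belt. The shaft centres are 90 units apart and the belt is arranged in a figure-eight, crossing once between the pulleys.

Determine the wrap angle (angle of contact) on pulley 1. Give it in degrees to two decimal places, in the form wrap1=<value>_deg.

wrap1=209.61_deg

crossed belt: β = asin((r1+r2)/C) = asin(23/90) = 14.8065°
wrap1 = wrap2 = π + 2β = 209.6130°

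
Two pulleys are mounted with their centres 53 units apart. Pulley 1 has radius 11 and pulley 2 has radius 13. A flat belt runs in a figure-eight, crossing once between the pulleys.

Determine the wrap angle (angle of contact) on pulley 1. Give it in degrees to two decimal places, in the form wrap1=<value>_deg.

wrap1=233.85_deg

crossed belt: β = asin((r1+r2)/C) = asin(24/53) = 26.9254°
wrap1 = wrap2 = π + 2β = 233.8508°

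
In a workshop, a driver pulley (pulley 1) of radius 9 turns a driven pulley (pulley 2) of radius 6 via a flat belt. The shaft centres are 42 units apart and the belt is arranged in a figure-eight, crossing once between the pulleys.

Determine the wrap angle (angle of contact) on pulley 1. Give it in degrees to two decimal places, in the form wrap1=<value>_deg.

crossed belt: β = asin((r1+r2)/C) = asin(15/42) = 20.9248°
wrap1 = wrap2 = π + 2β = 221.8497°

wrap1=221.85_deg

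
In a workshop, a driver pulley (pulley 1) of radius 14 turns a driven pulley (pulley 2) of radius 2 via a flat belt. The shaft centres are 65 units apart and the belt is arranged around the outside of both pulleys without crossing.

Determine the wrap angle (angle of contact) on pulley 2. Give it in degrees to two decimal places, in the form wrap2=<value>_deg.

wrap2=158.72_deg

open belt: β = asin((r2−r1)/C) = asin(-12/65) = -10.6387°
wrap1 = π − 2β = 201.2774°
wrap2 = π + 2β = 158.7226°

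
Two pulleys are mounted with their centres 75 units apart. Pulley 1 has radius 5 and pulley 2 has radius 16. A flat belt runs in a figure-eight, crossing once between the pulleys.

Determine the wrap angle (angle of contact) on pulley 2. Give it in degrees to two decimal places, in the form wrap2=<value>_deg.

wrap2=212.52_deg

crossed belt: β = asin((r1+r2)/C) = asin(21/75) = 16.2602°
wrap1 = wrap2 = π + 2β = 212.5204°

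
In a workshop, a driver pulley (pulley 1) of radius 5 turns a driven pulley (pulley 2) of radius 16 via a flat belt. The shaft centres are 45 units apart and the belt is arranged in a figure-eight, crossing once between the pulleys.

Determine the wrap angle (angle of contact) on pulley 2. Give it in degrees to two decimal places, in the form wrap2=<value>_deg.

crossed belt: β = asin((r1+r2)/C) = asin(21/45) = 27.8181°
wrap1 = wrap2 = π + 2β = 235.6363°

wrap2=235.64_deg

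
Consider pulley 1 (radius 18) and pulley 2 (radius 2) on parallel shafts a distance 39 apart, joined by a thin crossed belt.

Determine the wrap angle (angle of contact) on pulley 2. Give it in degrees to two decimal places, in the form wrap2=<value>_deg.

wrap2=241.70_deg

crossed belt: β = asin((r1+r2)/C) = asin(20/39) = 30.8519°
wrap1 = wrap2 = π + 2β = 241.7038°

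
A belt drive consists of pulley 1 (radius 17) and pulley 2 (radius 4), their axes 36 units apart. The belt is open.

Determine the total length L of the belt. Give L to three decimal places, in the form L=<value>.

open belt: β = asin((r2−r1)/C) = asin(-13/36) = -21.1684°
wrap1 = π − 2β = 222.3369°
wrap2 = π + 2β = 137.6631°
tangent length = C·cosβ = 33.5708
L = r1·wrap1 + r2·wrap2 + 2·C·cosβ = 17·3.8805 + 4·2.4027 + 2·33.5708 = 142.7210

L=142.721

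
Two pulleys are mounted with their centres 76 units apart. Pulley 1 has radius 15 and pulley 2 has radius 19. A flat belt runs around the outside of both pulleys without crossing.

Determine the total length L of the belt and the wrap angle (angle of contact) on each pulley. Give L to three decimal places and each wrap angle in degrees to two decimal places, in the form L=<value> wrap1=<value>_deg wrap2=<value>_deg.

open belt: β = asin((r2−r1)/C) = asin(4/76) = 3.0170°
wrap1 = π − 2β = 173.9661°
wrap2 = π + 2β = 186.0339°
tangent length = C·cosβ = 75.8947
L = r1·wrap1 + r2·wrap2 + 2·C·cosβ = 15·3.0363 + 19·3.2469 + 2·75.8947 = 259.0247

L=259.025 wrap1=173.97_deg wrap2=186.03_deg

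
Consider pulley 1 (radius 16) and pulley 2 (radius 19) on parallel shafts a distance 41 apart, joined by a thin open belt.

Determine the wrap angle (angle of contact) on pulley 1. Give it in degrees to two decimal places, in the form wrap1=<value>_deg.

open belt: β = asin((r2−r1)/C) = asin(3/41) = 4.1961°
wrap1 = π − 2β = 171.6078°
wrap2 = π + 2β = 188.3922°

wrap1=171.61_deg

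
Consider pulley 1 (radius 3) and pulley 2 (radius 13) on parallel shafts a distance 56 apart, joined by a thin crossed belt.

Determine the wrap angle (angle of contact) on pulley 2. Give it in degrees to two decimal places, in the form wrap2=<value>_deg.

wrap2=213.20_deg

crossed belt: β = asin((r1+r2)/C) = asin(16/56) = 16.6015°
wrap1 = wrap2 = π + 2β = 213.2031°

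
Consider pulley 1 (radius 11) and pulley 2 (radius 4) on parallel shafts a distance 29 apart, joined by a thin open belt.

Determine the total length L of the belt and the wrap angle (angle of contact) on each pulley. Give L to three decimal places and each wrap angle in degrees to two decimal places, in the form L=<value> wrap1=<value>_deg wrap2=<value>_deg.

open belt: β = asin((r2−r1)/C) = asin(-7/29) = -13.9680°
wrap1 = π − 2β = 207.9359°
wrap2 = π + 2β = 152.0641°
tangent length = C·cosβ = 28.1425
L = r1·wrap1 + r2·wrap2 + 2·C·cosβ = 11·3.6292 + 4·2.6540 + 2·28.1425 = 106.8219

L=106.822 wrap1=207.94_deg wrap2=152.06_deg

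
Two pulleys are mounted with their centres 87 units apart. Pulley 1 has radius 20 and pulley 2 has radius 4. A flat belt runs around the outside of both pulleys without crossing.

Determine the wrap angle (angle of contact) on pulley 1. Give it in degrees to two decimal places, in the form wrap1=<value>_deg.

open belt: β = asin((r2−r1)/C) = asin(-16/87) = -10.5975°
wrap1 = π − 2β = 201.1950°
wrap2 = π + 2β = 158.8050°

wrap1=201.19_deg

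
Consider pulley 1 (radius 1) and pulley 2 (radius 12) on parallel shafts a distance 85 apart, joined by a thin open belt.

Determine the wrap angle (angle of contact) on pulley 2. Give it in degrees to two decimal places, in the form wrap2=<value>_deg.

open belt: β = asin((r2−r1)/C) = asin(11/85) = 7.4356°
wrap1 = π − 2β = 165.1288°
wrap2 = π + 2β = 194.8712°

wrap2=194.87_deg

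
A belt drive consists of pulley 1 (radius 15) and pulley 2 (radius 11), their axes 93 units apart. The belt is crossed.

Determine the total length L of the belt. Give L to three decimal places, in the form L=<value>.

L=274.999

crossed belt: β = asin((r1+r2)/C) = asin(26/93) = 16.2345°
wrap1 = wrap2 = π + 2β = 212.4691°
tangent length = C·cosβ = 89.2917
L = (r1+r2)·wrap + 2·C·cosβ = 26·3.7083 + 2·89.2917 = 274.9987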